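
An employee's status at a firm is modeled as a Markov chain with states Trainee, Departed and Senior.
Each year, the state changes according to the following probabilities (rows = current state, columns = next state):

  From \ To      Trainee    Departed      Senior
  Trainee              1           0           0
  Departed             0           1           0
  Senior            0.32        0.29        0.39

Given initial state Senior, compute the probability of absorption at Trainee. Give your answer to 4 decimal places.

Let h(s) be the probability of absorption at Trainee starting from transient state s. Then h(Trainee) = 1 and h(Departed) = 0. By first-step analysis:
h(Senior) = 0.32·1 + 0.29·0 + 0.39·h(Senior)
Solving: h(Senior) = 0.5246.
Starting from Senior, the probability is 0.5246.

0.5246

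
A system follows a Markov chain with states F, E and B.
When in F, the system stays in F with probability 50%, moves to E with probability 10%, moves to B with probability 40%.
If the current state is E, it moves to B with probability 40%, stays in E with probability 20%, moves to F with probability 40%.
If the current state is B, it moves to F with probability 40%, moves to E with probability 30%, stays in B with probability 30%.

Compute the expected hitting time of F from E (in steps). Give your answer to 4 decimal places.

Let t(s) be the expected number of steps to first reach F from state s, with t(F) = 0. Conditioning on the first step:
t(E) = 1 + 0.2·t(E) + 0.4·t(B)
t(B) = 1 + 0.3·t(E) + 0.3·t(B)
Solving: t(E) = 2.5000, t(B) = 2.5000.
Expected steps from E to F: 2.5000.

2.5000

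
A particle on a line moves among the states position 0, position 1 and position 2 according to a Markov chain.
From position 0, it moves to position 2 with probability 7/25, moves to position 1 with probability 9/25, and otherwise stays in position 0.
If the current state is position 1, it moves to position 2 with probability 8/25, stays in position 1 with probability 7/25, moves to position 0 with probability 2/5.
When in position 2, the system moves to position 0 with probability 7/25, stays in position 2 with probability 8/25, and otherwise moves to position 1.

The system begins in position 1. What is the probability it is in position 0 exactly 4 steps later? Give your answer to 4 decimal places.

Propagate the distribution vector 4 steps from position 1.
After 0 steps: (0.0000, 1.0000, 0.0000)
After 1 step: (0.4000, 0.2800, 0.3200)
After 2 steps: (0.3456, 0.3504, 0.3040)
After 3 steps: (0.3497, 0.3441, 0.3062)
After 4 steps: (0.3493, 0.3447, 0.3060)
P(in position 0 after 4 steps) = 0.3493

0.3493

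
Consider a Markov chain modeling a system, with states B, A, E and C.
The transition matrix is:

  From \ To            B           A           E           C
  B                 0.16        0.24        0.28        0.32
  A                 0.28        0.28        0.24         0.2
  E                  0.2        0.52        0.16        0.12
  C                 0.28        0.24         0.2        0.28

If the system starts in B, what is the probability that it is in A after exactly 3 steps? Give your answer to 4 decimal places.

Propagate the distribution vector 3 steps from B.
After 0 steps: (1.0000, 0.0000, 0.0000, 0.0000)
After 1 step: (0.1600, 0.2400, 0.2800, 0.3200)
After 2 steps: (0.2384, 0.3280, 0.2112, 0.2224)
After 3 steps: (0.2345, 0.3123, 0.2237, 0.2295)
P(in A after 3 steps) = 0.3123

0.3123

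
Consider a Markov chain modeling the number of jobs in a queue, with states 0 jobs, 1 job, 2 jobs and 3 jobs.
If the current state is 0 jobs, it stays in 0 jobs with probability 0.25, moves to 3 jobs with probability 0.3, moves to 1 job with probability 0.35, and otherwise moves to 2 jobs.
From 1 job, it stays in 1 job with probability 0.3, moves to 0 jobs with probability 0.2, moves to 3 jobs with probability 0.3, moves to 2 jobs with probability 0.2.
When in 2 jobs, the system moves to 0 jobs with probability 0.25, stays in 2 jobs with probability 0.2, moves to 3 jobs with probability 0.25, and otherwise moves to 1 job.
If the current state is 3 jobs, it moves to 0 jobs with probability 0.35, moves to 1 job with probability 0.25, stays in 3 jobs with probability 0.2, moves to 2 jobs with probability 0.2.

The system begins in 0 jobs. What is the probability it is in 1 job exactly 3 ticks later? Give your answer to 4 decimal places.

Propagate the distribution vector 3 ticks from 0 jobs.
After 0 ticks: (1.0000, 0.0000, 0.0000, 0.0000)
After 1 tick: (0.2500, 0.3500, 0.1000, 0.3000)
After 2 ticks: (0.2625, 0.2975, 0.1750, 0.2650)
After 3 ticks: (0.2616, 0.2999, 0.1738, 0.2648)
P(in 1 job after 3 ticks) = 0.2999

0.2999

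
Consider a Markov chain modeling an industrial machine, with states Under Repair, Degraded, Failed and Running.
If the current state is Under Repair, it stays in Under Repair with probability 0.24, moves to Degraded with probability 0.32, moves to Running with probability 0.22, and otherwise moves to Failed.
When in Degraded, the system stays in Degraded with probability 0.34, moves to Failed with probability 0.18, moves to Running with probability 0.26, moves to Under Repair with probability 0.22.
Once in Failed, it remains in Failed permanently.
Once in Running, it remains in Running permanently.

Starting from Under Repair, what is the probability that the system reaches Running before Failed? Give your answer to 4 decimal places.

Let h(s) be the probability of absorption at Running starting from transient state s. Then h(Running) = 1 and h(Failed) = 0. By first-step analysis:
h(Under Repair) = 0.24·h(Under Repair) + 0.32·h(Degraded) + 0.22·0 + 0.22·1
h(Degraded) = 0.22·h(Under Repair) + 0.34·h(Degraded) + 0.18·0 + 0.26·1
Solving: h(Under Repair) = 0.5297, h(Degraded) = 0.5705.
Starting from Under Repair, the probability is 0.5297.

0.5297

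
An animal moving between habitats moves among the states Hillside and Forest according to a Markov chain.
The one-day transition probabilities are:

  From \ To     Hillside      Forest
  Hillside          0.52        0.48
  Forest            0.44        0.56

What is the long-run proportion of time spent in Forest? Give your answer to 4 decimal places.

0.5217

Let the stationary distribution be π with π = πP and π_1 + π_2 = 1.
π_1 = 0.52·π_1 + 0.44·π_2
Solving with the normalization constraint gives π = (0.4783, 0.5217).
So the stationary probability of Forest is 0.5217.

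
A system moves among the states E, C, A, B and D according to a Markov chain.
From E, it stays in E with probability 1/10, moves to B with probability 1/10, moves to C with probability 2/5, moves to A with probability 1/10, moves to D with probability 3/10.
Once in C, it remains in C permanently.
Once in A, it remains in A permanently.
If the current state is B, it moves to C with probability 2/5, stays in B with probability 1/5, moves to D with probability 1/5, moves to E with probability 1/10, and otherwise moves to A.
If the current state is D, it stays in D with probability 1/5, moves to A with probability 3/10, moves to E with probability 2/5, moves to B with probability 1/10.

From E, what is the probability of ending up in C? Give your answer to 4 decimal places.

Let h(s) be the probability of absorption at C starting from transient state s. Then h(C) = 1 and h(A) = 0. By first-step analysis:
h(E) = 0.1·h(E) + 0.4·1 + 0.1·0 + 0.1·h(B) + 0.3·h(D)
h(B) = 0.1·h(E) + 0.4·1 + 0.1·0 + 0.2·h(B) + 0.2·h(D)
h(D) = 0.4·h(E) + 0.3·0 + 0.1·h(B) + 0.2·h(D)
Solving: h(E) = 0.6591, h(B) = 0.6862, h(D) = 0.4153.
Starting from E, the probability is 0.6591.

0.6591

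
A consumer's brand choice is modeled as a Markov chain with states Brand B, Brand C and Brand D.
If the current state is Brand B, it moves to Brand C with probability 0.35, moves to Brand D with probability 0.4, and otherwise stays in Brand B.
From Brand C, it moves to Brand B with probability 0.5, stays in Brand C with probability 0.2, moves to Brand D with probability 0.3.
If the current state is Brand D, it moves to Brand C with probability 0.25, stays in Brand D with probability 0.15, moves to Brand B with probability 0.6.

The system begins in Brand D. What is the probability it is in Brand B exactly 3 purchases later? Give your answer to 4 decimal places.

0.4425

Propagate the distribution vector 3 purchases from Brand D.
After 0 purchases: (0.0000, 0.0000, 1.0000)
After 1 purchase: (0.6000, 0.2500, 0.1500)
After 2 purchases: (0.3650, 0.2975, 0.3375)
After 3 purchases: (0.4425, 0.2716, 0.2859)
P(in Brand B after 3 purchases) = 0.4425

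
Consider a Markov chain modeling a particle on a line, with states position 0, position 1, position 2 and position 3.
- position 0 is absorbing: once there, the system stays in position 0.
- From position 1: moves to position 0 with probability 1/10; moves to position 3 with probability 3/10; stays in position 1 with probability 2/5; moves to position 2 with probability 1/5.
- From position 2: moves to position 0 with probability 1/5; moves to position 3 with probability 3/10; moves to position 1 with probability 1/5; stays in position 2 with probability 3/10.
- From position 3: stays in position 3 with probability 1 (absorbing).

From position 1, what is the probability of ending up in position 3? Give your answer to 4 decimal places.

Let h(s) be the probability of absorption at position 3 starting from transient state s. Then h(position 3) = 1 and h(position 0) = 0. By first-step analysis:
h(position 1) = 0.1·0 + 0.4·h(position 1) + 0.2·h(position 2) + 0.3·1
h(position 2) = 0.2·0 + 0.2·h(position 1) + 0.3·h(position 2) + 0.3·1
Solving: h(position 1) = 0.7105, h(position 2) = 0.6316.
Starting from position 1, the probability is 0.7105.

0.7105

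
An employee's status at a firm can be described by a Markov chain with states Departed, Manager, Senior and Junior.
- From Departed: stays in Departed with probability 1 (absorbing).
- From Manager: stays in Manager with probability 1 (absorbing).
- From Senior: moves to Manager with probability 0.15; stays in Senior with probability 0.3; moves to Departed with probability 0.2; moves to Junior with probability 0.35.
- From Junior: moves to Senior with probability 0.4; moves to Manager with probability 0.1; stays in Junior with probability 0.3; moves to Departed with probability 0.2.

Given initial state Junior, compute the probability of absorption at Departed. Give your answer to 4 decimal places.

0.6286

Let h(s) be the probability of absorption at Departed starting from transient state s. Then h(Departed) = 1 and h(Manager) = 0. By first-step analysis:
h(Senior) = 0.2·1 + 0.15·0 + 0.3·h(Senior) + 0.35·h(Junior)
h(Junior) = 0.2·1 + 0.1·0 + 0.4·h(Senior) + 0.3·h(Junior)
Solving: h(Senior) = 0.6000, h(Junior) = 0.6286.
Starting from Junior, the probability is 0.6286.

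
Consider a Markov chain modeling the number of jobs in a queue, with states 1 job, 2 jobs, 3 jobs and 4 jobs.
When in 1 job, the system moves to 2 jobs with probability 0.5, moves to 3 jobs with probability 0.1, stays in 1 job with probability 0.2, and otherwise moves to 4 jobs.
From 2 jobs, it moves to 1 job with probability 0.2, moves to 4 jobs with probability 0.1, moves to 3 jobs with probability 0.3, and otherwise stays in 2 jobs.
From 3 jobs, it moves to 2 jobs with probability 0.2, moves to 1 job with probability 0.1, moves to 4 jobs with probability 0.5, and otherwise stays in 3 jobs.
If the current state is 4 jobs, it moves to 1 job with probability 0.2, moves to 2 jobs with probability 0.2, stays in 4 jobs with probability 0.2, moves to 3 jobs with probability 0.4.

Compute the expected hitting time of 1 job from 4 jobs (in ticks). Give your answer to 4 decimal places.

5.9259

Let t(s) be the expected number of ticks to first reach 1 job from state s, with t(1 job) = 0. Conditioning on the first tick:
t(2 jobs) = 1 + 0.4·t(2 jobs) + 0.3·t(3 jobs) + 0.1·t(4 jobs)
t(3 jobs) = 1 + 0.2·t(2 jobs) + 0.2·t(3 jobs) + 0.5·t(4 jobs)
t(4 jobs) = 1 + 0.2·t(2 jobs) + 0.4·t(3 jobs) + 0.2·t(4 jobs)
Solving: t(2 jobs) = 5.8642, t(3 jobs) = 6.4198, t(4 jobs) = 5.9259.
Expected ticks from 4 jobs to 1 job: 5.9259.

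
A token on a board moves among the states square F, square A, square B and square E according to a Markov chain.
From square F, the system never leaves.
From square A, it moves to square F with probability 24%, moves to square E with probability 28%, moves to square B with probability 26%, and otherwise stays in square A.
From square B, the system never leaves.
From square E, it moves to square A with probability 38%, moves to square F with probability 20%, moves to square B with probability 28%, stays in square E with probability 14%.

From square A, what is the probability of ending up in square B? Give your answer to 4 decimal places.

Let h(s) be the probability of absorption at square B starting from transient state s. Then h(square B) = 1 and h(square F) = 0. By first-step analysis:
h(square A) = 0.24·0 + 0.22·h(square A) + 0.26·1 + 0.28·h(square E)
h(square E) = 0.2·0 + 0.38·h(square A) + 0.28·1 + 0.14·h(square E)
Solving: h(square A) = 0.5351, h(square E) = 0.5620.
Starting from square A, the probability is 0.5351.

0.5351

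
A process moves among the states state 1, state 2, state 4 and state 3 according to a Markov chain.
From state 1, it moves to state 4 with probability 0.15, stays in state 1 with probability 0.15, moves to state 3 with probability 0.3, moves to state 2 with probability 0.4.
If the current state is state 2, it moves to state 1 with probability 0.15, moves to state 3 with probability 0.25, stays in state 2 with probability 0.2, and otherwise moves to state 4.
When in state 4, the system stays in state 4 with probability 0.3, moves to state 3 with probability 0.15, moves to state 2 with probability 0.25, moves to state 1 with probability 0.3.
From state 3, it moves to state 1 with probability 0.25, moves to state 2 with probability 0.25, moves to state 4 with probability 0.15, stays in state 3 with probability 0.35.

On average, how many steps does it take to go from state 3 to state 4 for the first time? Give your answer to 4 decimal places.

Let t(s) be the expected number of steps to first reach state 4 from state s, with t(state 4) = 0. Conditioning on the first step:
t(state 1) = 1 + 0.15·t(state 1) + 0.4·t(state 2) + 0.3·t(state 3)
t(state 2) = 1 + 0.15·t(state 1) + 0.2·t(state 2) + 0.25·t(state 3)
t(state 3) = 1 + 0.25·t(state 1) + 0.25·t(state 2) + 0.35·t(state 3)
Solving: t(state 1) = 4.4653, t(state 2) = 3.5288, t(state 3) = 4.6131.
Expected steps from state 3 to state 4: 4.6131.

4.6131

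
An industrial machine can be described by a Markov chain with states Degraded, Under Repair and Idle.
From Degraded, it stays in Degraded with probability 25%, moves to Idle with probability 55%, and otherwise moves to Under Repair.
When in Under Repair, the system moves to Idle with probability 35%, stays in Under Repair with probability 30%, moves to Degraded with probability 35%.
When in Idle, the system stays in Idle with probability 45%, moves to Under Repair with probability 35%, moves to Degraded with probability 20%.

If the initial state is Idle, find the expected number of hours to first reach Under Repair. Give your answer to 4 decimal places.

Let t(s) be the expected number of hours to first reach Under Repair from state s, with t(Under Repair) = 0. Conditioning on the first hour:
t(Degraded) = 1 + 0.25·t(Degraded) + 0.55·t(Idle)
t(Idle) = 1 + 0.2·t(Degraded) + 0.45·t(Idle)
Solving: t(Degraded) = 3.6364, t(Idle) = 3.1405.
Expected hours from Idle to Under Repair: 3.1405.

3.1405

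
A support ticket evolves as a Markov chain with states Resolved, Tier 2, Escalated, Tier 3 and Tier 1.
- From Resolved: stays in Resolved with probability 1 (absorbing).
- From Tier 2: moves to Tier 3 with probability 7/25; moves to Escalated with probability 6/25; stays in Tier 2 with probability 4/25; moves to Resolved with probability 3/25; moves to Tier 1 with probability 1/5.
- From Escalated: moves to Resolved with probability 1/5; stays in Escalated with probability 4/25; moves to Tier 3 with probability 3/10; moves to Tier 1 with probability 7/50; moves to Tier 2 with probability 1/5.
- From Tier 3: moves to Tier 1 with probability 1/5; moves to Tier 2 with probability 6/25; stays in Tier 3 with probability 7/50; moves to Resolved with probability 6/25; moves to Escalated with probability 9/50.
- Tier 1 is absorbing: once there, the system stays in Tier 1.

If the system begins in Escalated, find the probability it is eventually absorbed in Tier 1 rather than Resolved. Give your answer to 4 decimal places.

0.4632

Let h(s) be the probability of absorption at Tier 1 starting from transient state s. Then h(Tier 1) = 1 and h(Resolved) = 0. By first-step analysis:
h(Tier 2) = 0.12·0 + 0.16·h(Tier 2) + 0.24·h(Escalated) + 0.28·h(Tier 3) + 0.2·1
h(Escalated) = 0.2·0 + 0.2·h(Tier 2) + 0.16·h(Escalated) + 0.3·h(Tier 3) + 0.14·1
h(Tier 3) = 0.24·0 + 0.24·h(Tier 2) + 0.18·h(Escalated) + 0.14·h(Tier 3) + 0.2·1
Solving: h(Tier 2) = 0.5295, h(Escalated) = 0.4632, h(Tier 3) = 0.4773.
Starting from Escalated, the probability is 0.4632.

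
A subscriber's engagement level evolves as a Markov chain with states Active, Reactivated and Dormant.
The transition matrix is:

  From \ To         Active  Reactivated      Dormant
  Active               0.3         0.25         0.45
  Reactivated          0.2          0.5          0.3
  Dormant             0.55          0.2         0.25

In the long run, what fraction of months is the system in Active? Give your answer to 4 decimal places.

Let the stationary distribution be π with π = πP and π_1 + π_2 + π_3 = 1.
π_1 = 0.3·π_1 + 0.2·π_2 + 0.55·π_3
π_2 = 0.25·π_1 + 0.5·π_2 + 0.2·π_3
Solving with the normalization constraint gives π = (0.3529, 0.3109, 0.3361).
So the stationary probability of Active is 0.3529.

0.3529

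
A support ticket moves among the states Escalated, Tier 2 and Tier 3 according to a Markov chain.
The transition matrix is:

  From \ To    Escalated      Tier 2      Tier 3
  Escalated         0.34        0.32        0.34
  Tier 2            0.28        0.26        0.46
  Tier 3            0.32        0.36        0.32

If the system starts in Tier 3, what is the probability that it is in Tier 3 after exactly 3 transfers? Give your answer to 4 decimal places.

Propagate the distribution vector 3 transfers from Tier 3.
After 0 transfers: (0.0000, 0.0000, 1.0000)
After 1 transfer: (0.3200, 0.3600, 0.3200)
After 2 transfers: (0.3120, 0.3112, 0.3768)
After 3 transfers: (0.3138, 0.3164, 0.3698)
P(in Tier 3 after 3 transfers) = 0.3698

0.3698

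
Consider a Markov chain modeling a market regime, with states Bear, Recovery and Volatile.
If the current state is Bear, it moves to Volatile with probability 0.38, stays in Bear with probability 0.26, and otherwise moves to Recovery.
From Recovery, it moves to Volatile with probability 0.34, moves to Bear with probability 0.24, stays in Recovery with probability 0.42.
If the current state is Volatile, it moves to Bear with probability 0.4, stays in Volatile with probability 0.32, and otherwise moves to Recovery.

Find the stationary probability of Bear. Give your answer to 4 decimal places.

0.3012

Let the stationary distribution be π with π = πP and π_1 + π_2 + π_3 = 1.
π_1 = 0.26·π_1 + 0.24·π_2 + 0.4·π_3
π_2 = 0.36·π_1 + 0.42·π_2 + 0.28·π_3
Solving with the normalization constraint gives π = (0.3012, 0.3536, 0.3451).
So the stationary probability of Bear is 0.3012.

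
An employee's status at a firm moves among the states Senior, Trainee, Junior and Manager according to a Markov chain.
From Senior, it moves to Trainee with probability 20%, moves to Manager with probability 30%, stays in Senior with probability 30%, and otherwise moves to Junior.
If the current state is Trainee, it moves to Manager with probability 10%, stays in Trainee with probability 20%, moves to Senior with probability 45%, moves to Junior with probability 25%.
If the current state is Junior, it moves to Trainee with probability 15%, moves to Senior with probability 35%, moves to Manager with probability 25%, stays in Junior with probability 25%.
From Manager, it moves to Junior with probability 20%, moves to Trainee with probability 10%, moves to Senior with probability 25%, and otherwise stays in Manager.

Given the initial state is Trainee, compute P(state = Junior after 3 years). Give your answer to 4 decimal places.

0.2200

Propagate the distribution vector 3 years from Trainee.
After 0 years: (0.0000, 1.0000, 0.0000, 0.0000)
After 1 year: (0.4500, 0.2000, 0.2500, 0.1000)
After 2 years: (0.3375, 0.1775, 0.2225, 0.2625)
After 3 years: (0.3246, 0.1626, 0.2200, 0.2928)
P(in Junior after 3 years) = 0.2200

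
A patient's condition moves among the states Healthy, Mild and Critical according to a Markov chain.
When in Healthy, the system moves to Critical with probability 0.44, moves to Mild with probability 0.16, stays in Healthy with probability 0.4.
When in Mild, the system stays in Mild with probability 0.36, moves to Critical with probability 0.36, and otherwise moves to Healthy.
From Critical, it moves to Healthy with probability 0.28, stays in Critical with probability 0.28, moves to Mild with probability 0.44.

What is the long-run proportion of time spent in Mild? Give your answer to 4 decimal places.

0.3249

Let the stationary distribution be π with π = πP and π_1 + π_2 + π_3 = 1.
π_1 = 0.4·π_1 + 0.28·π_2 + 0.28·π_3
π_2 = 0.16·π_1 + 0.36·π_2 + 0.44·π_3
Solving with the normalization constraint gives π = (0.3182, 0.3249, 0.3569).
So the stationary probability of Mild is 0.3249.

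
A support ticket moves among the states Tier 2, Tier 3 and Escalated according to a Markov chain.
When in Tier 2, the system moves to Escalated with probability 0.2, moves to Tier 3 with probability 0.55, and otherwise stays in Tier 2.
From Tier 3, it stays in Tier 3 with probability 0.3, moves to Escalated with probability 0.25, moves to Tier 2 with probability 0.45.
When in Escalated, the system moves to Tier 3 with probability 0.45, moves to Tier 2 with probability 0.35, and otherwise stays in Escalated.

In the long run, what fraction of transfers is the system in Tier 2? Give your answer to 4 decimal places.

0.3566

Let the stationary distribution be π with π = πP and π_1 + π_2 + π_3 = 1.
π_1 = 0.25·π_1 + 0.45·π_2 + 0.35·π_3
π_2 = 0.55·π_1 + 0.3·π_2 + 0.45·π_3
Solving with the normalization constraint gives π = (0.3566, 0.4223, 0.2211).
So the stationary probability of Tier 2 is 0.3566.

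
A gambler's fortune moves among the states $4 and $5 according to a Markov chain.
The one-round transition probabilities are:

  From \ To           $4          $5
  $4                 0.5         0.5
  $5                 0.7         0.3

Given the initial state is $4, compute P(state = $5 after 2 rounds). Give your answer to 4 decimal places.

0.4000

Sum over the intermediate state after 1 round:
P = P($4→$4)·P($4→$5) + P($4→$5)·P($5→$5)
  = 0.5×0.5 + 0.5×0.3
  = 0.2500 + 0.1500 = 0.4000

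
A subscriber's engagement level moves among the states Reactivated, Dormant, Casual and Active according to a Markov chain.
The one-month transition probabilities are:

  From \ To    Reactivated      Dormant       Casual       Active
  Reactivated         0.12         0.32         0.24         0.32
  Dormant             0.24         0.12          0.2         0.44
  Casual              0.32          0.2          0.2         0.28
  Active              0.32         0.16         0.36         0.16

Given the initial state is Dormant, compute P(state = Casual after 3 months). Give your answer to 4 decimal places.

Propagate the distribution vector 3 months from Dormant.
After 0 months: (0.0000, 1.0000, 0.0000, 0.0000)
After 1 month: (0.2400, 0.1200, 0.2000, 0.4400)
After 2 months: (0.2624, 0.2016, 0.2800, 0.2560)
After 3 months: (0.2514, 0.2051, 0.2515, 0.2920)
P(in Casual after 3 months) = 0.2515

0.2515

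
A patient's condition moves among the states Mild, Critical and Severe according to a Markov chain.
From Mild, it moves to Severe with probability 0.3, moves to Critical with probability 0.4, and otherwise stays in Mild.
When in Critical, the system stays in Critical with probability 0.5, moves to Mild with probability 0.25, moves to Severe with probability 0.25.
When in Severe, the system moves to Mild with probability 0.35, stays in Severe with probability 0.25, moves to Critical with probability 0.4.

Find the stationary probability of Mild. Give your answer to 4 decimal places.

0.2910

Let the stationary distribution be π with π = πP and π_1 + π_2 + π_3 = 1.
π_1 = 0.3·π_1 + 0.25·π_2 + 0.35·π_3
π_2 = 0.4·π_1 + 0.5·π_2 + 0.4·π_3
Solving with the normalization constraint gives π = (0.2910, 0.4444, 0.2646).
So the stationary probability of Mild is 0.2910.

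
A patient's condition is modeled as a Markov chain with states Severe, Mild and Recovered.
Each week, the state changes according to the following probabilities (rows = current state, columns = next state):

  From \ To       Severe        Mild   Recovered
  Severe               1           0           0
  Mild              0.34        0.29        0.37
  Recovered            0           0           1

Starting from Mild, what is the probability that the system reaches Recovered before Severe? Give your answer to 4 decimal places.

0.5211

Let h(s) be the probability of absorption at Recovered starting from transient state s. Then h(Recovered) = 1 and h(Severe) = 0. By first-step analysis:
h(Mild) = 0.34·0 + 0.29·h(Mild) + 0.37·1
Solving: h(Mild) = 0.5211.
Starting from Mild, the probability is 0.5211.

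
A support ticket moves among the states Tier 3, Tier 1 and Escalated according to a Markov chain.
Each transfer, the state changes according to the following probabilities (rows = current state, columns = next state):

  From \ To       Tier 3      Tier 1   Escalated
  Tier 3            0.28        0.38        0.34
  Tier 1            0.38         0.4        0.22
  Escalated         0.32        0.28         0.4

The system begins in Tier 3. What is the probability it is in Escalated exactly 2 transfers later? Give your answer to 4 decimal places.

0.3148

Sum over the intermediate state after 1 transfer:
P = P(Tier 3→Tier 3)·P(Tier 3→Escalated) + P(Tier 3→Tier 1)·P(Tier 1→Escalated) + P(Tier 3→Escalated)·P(Escalated→Escalated)
  = 0.28×0.34 + 0.38×0.22 + 0.34×0.4
  = 0.0952 + 0.0836 + 0.1360 = 0.3148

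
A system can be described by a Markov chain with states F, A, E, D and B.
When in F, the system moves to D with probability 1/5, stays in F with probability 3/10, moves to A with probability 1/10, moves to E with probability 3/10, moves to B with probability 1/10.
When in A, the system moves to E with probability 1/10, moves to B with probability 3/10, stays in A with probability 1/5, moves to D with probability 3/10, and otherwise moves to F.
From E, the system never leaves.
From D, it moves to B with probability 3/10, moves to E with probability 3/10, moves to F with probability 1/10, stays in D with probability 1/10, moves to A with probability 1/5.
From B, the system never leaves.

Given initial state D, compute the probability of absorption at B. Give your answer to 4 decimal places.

Let h(s) be the probability of absorption at B starting from transient state s. Then h(B) = 1 and h(E) = 0. By first-step analysis:
h(F) = 0.3·h(F) + 0.1·h(A) + 0.3·0 + 0.2·h(D) + 0.1·1
h(A) = 0.1·h(F) + 0.2·h(A) + 0.1·0 + 0.3·h(D) + 0.3·1
h(D) = 0.1·h(F) + 0.2·h(A) + 0.3·0 + 0.1·h(D) + 0.3·1
Solving: h(F) = 0.3767, h(A) = 0.6140, h(D) = 0.5116.
Starting from D, the probability is 0.5116.

0.5116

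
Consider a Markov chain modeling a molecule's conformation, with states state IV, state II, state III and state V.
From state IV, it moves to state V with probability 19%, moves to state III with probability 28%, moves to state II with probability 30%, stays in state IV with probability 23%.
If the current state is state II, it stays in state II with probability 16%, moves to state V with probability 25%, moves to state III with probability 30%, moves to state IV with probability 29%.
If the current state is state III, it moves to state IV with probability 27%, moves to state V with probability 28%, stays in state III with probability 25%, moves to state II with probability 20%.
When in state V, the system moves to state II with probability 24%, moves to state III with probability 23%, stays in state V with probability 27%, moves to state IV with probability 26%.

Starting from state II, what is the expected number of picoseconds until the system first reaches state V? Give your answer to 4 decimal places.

4.1268

Let t(s) be the expected number of picoseconds to first reach state V from state s, with t(state V) = 0. Conditioning on the first picosecond:
t(state IV) = 1 + 0.23·t(state IV) + 0.3·t(state II) + 0.28·t(state III)
t(state II) = 1 + 0.29·t(state IV) + 0.16·t(state II) + 0.3·t(state III)
t(state III) = 1 + 0.27·t(state IV) + 0.2·t(state II) + 0.25·t(state III)
Solving: t(state IV) = 4.3627, t(state II) = 4.1268, t(state III) = 4.0044.
Expected picoseconds from state II to state V: 4.1268.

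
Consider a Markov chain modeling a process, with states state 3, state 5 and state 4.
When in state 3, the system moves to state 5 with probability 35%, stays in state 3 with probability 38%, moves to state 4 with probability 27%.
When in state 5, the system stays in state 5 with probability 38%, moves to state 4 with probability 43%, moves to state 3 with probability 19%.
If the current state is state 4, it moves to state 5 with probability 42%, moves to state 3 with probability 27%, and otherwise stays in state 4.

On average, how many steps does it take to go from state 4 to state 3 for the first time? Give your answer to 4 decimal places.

4.2071

Let t(s) be the expected number of steps to first reach state 3 from state s, with t(state 3) = 0. Conditioning on the first step:
t(state 5) = 1 + 0.38·t(state 5) + 0.43·t(state 4)
t(state 4) = 1 + 0.42·t(state 5) + 0.31·t(state 4)
Solving: t(state 5) = 4.5307, t(state 4) = 4.2071.
Expected steps from state 4 to state 3: 4.2071.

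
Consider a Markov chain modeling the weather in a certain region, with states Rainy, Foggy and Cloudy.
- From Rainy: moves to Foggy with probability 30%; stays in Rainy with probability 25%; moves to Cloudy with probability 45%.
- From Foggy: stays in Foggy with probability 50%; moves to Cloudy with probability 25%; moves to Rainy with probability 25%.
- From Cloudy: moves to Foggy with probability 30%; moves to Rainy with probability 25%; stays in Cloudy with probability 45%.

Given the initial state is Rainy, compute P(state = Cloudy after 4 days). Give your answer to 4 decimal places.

Propagate the distribution vector 4 days from Rainy.
After 0 days: (1.0000, 0.0000, 0.0000)
After 1 day: (0.2500, 0.3000, 0.4500)
After 2 days: (0.2500, 0.3600, 0.3900)
After 3 days: (0.2500, 0.3720, 0.3780)
After 4 days: (0.2500, 0.3744, 0.3756)
P(in Cloudy after 4 days) = 0.3756

0.3756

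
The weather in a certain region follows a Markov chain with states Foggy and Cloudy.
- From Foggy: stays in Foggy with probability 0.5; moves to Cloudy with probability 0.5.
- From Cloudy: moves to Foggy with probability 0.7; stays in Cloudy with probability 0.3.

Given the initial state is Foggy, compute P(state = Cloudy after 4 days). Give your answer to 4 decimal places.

Propagate the distribution vector 4 days from Foggy.
After 0 days: (1.0000, 0.0000)
After 1 day: (0.5000, 0.5000)
After 2 days: (0.6000, 0.4000)
After 3 days: (0.5800, 0.4200)
After 4 days: (0.5840, 0.4160)
P(in Cloudy after 4 days) = 0.4160

0.4160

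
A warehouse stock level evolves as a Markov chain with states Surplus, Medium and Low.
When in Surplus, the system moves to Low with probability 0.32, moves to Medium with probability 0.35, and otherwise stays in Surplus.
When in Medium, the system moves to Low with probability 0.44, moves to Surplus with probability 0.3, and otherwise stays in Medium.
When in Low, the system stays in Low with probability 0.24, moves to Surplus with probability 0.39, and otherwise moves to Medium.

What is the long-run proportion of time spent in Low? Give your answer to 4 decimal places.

Let the stationary distribution be π with π = πP and π_1 + π_2 + π_3 = 1.
π_1 = 0.33·π_1 + 0.3·π_2 + 0.39·π_3
π_2 = 0.35·π_1 + 0.26·π_2 + 0.37·π_3
Solving with the normalization constraint gives π = (0.3401, 0.3272, 0.3327).
So the stationary probability of Low is 0.3327.

0.3327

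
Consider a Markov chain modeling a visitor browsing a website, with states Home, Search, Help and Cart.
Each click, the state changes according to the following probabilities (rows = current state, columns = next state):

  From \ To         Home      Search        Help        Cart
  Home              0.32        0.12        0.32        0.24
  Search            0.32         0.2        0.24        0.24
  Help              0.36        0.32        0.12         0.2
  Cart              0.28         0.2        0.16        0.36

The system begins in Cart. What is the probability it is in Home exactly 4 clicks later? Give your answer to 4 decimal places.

0.3181

Propagate the distribution vector 4 clicks from Cart.
After 0 clicks: (0.0000, 0.0000, 0.0000, 1.0000)
After 1 click: (0.2800, 0.2000, 0.1600, 0.3600)
After 2 clicks: (0.3120, 0.1968, 0.2144, 0.2768)
After 3 clicks: (0.3175, 0.2008, 0.2171, 0.2646)
After 4 clicks: (0.3181, 0.2007, 0.2182, 0.2631)
P(in Home after 4 clicks) = 0.3181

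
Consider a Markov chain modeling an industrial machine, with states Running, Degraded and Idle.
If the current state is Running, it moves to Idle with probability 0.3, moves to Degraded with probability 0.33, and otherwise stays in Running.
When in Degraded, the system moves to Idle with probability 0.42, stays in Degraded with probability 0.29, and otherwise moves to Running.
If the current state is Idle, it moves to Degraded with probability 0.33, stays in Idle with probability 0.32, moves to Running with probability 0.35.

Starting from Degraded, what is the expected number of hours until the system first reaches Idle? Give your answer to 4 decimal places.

Let t(s) be the expected number of hours to first reach Idle from state s, with t(Idle) = 0. Conditioning on the first hour:
t(Running) = 1 + 0.37·t(Running) + 0.33·t(Degraded)
t(Degraded) = 1 + 0.29·t(Running) + 0.29·t(Degraded)
Solving: t(Running) = 2.9579, t(Degraded) = 2.6166.
Expected hours from Degraded to Idle: 2.6166.

2.6166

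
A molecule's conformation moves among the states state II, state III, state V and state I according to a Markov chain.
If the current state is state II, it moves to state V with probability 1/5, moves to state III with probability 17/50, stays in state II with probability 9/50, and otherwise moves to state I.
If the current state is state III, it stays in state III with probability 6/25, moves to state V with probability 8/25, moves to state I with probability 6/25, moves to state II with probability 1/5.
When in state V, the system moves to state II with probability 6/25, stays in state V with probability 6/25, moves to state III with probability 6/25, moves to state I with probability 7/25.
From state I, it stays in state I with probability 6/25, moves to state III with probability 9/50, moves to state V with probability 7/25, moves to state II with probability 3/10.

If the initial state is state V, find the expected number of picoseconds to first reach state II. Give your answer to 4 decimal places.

Let t(s) be the expected number of picoseconds to first reach state II from state s, with t(state II) = 0. Conditioning on the first picosecond:
t(state III) = 1 + 0.24·t(state III) + 0.32·t(state V) + 0.24·t(state I)
t(state V) = 1 + 0.24·t(state III) + 0.24·t(state V) + 0.28·t(state I)
t(state I) = 1 + 0.18·t(state III) + 0.28·t(state V) + 0.24·t(state I)
Solving: t(state III) = 4.2261, t(state V) = 4.0541, t(state I) = 3.8103.
Expected picoseconds from state V to state II: 4.0541.

4.0541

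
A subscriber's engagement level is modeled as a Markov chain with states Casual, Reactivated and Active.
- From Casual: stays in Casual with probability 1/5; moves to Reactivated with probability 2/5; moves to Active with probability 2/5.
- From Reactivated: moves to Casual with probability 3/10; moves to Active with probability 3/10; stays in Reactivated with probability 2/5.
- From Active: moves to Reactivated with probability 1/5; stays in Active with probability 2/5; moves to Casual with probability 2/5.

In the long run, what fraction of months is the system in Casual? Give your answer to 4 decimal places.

Let the stationary distribution be π with π = πP and π_1 + π_2 + π_3 = 1.
π_1 = 0.2·π_1 + 0.3·π_2 + 0.4·π_3
π_2 = 0.4·π_1 + 0.4·π_2 + 0.2·π_3
Solving with the normalization constraint gives π = (0.3061, 0.3265, 0.3673).
So the stationary probability of Casual is 0.3061.

0.3061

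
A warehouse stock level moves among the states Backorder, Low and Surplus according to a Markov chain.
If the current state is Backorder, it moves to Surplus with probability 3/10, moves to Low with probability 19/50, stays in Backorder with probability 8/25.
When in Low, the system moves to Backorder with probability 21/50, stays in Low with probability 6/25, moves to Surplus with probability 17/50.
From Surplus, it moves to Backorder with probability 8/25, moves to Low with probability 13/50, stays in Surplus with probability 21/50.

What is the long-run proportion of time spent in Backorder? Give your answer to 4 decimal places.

Let the stationary distribution be π with π = πP and π_1 + π_2 + π_3 = 1.
π_1 = 0.32·π_1 + 0.42·π_2 + 0.32·π_3
π_2 = 0.38·π_1 + 0.24·π_2 + 0.26·π_3
Solving with the normalization constraint gives π = (0.3496, 0.2960, 0.3544).
So the stationary probability of Backorder is 0.3496.

0.3496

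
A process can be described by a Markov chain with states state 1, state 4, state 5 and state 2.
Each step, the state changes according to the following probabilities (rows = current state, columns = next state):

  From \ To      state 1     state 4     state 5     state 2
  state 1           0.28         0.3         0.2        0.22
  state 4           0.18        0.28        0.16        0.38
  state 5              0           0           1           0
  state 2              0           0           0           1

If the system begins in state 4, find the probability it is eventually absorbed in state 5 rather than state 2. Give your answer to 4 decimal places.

Let h(s) be the probability of absorption at state 5 starting from transient state s. Then h(state 5) = 1 and h(state 2) = 0. By first-step analysis:
h(state 1) = 0.28·h(state 1) + 0.3·h(state 4) + 0.2·1 + 0.22·0
h(state 4) = 0.18·h(state 1) + 0.28·h(state 4) + 0.16·1 + 0.38·0
Solving: h(state 1) = 0.4134, h(state 4) = 0.3256.
Starting from state 4, the probability is 0.3256.

0.3256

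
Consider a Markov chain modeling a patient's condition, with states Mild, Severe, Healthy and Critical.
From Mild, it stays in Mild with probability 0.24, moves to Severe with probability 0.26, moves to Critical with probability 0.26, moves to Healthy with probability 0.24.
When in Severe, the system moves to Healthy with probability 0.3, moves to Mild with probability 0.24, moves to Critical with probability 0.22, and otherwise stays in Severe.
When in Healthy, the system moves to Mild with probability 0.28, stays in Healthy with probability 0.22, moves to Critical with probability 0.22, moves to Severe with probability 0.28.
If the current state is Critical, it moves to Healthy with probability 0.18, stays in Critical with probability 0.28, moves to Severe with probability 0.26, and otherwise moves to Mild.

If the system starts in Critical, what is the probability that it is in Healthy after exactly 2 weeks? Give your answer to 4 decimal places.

Propagate the distribution vector 2 weeks from Critical.
After 0 weeks: (0.0000, 0.0000, 0.0000, 1.0000)
After 1 week: (0.2800, 0.2600, 0.1800, 0.2800)
After 2 weeks: (0.2584, 0.2584, 0.2352, 0.2480)
P(in Healthy after 2 weeks) = 0.2352

0.2352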